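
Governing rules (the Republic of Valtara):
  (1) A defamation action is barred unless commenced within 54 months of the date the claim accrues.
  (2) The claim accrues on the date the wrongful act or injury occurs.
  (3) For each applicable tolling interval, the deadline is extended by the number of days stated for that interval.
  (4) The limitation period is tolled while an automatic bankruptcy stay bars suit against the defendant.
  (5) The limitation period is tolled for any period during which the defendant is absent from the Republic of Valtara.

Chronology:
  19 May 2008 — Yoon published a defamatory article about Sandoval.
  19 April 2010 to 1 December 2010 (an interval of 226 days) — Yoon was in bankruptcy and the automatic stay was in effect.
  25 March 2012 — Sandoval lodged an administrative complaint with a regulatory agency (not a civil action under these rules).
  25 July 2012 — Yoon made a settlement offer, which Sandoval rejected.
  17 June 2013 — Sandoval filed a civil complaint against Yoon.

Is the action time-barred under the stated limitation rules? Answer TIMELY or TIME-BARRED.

The claim accrued on 19 May 2008, when the wrongful act occurred.
The untolled deadline — 54 months after 19 May 2008 — is 19 November 2012.
The period was tolled for 226 days by the automatic bankruptcy stay (19 April 2010 to 1 December 2010), pushing the deadline to 3 July 2013.
None of the other events listed affects the running of the period under the stated rules.
The 17 June 2013 filing precedes the 3 July 2013 deadline; the claim is timely.

TIMELY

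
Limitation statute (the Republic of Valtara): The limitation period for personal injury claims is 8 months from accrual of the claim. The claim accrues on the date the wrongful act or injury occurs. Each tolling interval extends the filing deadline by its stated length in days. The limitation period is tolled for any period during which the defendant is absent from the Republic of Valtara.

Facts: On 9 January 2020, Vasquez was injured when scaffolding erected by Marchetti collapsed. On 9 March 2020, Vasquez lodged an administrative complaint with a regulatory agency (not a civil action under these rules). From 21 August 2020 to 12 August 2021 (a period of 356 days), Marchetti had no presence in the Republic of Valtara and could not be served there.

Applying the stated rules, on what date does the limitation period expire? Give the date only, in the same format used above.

31 August 2021

The claim accrued on 9 January 2020, the date of the act.
The untolled deadline — 8 months after 9 January 2020 — is 9 September 2020.
The period was tolled for 356 days by the defendant's absence from the jurisdiction (21 August 2020 to 12 August 2021), pushing the deadline to 31 August 2021.
None of the other events listed affects the running of the period under the stated rules.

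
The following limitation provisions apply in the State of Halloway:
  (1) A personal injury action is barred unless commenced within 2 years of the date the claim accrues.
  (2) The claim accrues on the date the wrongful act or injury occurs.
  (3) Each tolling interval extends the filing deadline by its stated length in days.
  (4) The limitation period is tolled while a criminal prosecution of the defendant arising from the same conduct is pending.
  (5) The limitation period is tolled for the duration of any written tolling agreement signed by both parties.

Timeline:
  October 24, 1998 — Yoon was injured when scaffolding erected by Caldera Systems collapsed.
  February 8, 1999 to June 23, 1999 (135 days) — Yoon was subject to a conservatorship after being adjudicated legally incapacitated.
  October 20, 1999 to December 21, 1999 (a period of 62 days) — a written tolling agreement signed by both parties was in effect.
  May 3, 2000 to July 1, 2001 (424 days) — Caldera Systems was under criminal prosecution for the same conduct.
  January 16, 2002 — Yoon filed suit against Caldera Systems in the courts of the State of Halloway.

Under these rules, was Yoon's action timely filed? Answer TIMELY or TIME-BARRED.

TIMELY

The claim accrued on October 24, 1998, the date of the act.
2 years from October 24, 1998 is October 24, 2000.
The period was tolled for 62 days by the written tolling agreement (October 20, 1999 to December 21, 1999), pushing the deadline to December 25, 2000.
Because the pending criminal prosecution ran from May 3, 2000 to July 1, 2001, the deadline is extended by 424 days to February 22, 2002.
No stated provision tolls the period for the plaintiff's incapacity, so the interval from February 8, 1999 to June 23, 1999 has no effect on the deadline.
Yoon filed on January 16, 2002, before the February 22, 2002 deadline, so the action is timely.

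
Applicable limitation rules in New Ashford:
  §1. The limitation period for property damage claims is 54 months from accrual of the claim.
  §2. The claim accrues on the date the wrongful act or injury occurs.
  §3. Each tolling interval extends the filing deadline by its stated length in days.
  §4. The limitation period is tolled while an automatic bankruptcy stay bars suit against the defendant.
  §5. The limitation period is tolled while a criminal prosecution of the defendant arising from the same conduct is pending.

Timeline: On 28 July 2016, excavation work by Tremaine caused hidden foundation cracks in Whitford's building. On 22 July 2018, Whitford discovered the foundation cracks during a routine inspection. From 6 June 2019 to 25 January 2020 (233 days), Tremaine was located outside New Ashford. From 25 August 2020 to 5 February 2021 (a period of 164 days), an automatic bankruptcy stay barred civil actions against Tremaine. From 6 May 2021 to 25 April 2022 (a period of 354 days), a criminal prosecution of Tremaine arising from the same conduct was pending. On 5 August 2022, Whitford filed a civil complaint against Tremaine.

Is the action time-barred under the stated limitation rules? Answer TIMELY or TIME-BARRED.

Accrual is governed by the date of the act, so the period began to run on 28 July 2016; the later discovery on 22 July 2018 is irrelevant under the stated rule.
The untolled deadline — 54 months after 28 July 2016 — is 28 January 2021.
The automatic bankruptcy stay from 25 August 2020 to 5 February 2021 tolled the period for 164 days, extending the deadline to 11 July 2021.
Because the pending criminal prosecution ran from 6 May 2021 to 25 April 2022, the deadline is extended by 354 days to 30 June 2022.
Although the defendant's absence ran from 6 June 2019 to 25 January 2020, the stated rules do not make that a tolling event, so it is disregarded.
The 5 August 2022 filing falls after the 30 June 2022 deadline; the claim is time-barred.

TIME-BARRED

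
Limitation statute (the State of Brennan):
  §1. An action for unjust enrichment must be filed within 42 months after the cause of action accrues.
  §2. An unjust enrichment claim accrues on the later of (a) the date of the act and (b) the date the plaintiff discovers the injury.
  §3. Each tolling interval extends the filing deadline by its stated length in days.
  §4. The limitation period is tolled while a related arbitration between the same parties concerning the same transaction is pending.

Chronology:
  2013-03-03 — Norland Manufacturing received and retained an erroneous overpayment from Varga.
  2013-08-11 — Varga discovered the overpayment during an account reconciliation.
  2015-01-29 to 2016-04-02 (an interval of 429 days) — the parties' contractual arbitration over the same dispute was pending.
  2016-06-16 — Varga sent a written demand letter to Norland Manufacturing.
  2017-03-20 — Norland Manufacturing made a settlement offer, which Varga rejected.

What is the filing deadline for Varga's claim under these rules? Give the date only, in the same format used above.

Taking the later of the act (2013-03-03) and discovery (2013-08-11), the claim accrued on 2013-08-11.
Adding the 42 months base period to 2013-08-11 gives a deadline of 2017-02-11, before any tolling.
Because the pending related arbitration ran from 2015-01-29 to 2016-04-02, the deadline is extended by 429 days to 2018-04-16.
The other events in the timeline have no effect on the limitation period under the stated rules.

2018-04-16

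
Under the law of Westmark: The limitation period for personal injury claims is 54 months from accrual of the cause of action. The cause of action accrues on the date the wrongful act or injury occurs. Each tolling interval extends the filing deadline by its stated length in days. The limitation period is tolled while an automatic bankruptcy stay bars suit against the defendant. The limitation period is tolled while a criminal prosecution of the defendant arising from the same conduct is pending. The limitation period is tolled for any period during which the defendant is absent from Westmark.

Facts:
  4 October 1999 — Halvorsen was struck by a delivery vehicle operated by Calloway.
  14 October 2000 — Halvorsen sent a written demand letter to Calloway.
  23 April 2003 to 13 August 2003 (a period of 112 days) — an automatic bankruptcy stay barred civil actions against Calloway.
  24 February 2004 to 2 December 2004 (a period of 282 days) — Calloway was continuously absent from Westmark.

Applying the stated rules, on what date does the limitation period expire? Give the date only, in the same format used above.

The cause of action accrued on 4 October 1999, the date of the act.
54 months from 4 October 1999 is 4 April 2004.
The automatic bankruptcy stay from 23 April 2003 to 13 August 2003 tolled the period for 112 days, extending the deadline to 25 July 2004.
The period was tolled for 282 days by the defendant's absence from the jurisdiction (24 February 2004 to 2 December 2004), pushing the deadline to 3 May 2005.
Nothing else in the chronology tolls or restarts the period.

3 May 2005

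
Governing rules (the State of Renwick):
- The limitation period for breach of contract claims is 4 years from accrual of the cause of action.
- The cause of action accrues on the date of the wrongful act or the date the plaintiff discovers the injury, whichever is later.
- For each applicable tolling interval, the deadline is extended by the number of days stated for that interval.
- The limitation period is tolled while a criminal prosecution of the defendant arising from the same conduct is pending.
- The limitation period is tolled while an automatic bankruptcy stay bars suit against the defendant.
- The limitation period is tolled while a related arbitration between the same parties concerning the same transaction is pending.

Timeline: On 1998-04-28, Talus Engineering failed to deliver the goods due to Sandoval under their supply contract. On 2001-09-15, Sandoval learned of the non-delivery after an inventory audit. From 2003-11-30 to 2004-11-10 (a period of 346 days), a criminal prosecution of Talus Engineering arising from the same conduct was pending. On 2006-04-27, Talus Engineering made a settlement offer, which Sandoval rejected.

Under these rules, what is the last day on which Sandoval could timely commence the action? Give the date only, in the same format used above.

Taking the later of the act (1998-04-28) and discovery (2001-09-15), the claim accrued on 2001-09-15.
4 years from 2001-09-15 is 2005-09-15.
The period was tolled for 346 days by the pending criminal prosecution (2003-11-30 to 2004-11-10), pushing the deadline to 2006-08-27.
The other events in the timeline have no effect on the limitation period under the stated rules.

2006-08-27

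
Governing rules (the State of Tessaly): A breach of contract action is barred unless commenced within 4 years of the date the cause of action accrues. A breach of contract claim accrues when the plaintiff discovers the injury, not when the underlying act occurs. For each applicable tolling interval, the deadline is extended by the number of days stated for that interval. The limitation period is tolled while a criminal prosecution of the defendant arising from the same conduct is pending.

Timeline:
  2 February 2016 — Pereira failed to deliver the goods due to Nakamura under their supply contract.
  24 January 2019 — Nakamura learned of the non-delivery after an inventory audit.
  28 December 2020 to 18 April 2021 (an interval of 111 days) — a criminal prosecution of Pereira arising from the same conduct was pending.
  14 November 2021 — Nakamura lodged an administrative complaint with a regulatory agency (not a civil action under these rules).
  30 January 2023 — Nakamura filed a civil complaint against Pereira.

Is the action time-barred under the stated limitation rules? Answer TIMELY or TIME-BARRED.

Accrual is tied to discovery, so the period began on 24 January 2019 rather than on 2 February 2016 when the act occurred.
Adding the 4 years base period to 24 January 2019 gives a deadline of 24 January 2023, before any tolling.
The period was tolled for 111 days by the pending criminal prosecution (28 December 2020 to 18 April 2021), pushing the deadline to 15 May 2023.
The other events in the timeline have no effect on the limitation period under the stated rules.
The 30 January 2023 filing precedes the 15 May 2023 deadline; the claim is timely.

TIMELY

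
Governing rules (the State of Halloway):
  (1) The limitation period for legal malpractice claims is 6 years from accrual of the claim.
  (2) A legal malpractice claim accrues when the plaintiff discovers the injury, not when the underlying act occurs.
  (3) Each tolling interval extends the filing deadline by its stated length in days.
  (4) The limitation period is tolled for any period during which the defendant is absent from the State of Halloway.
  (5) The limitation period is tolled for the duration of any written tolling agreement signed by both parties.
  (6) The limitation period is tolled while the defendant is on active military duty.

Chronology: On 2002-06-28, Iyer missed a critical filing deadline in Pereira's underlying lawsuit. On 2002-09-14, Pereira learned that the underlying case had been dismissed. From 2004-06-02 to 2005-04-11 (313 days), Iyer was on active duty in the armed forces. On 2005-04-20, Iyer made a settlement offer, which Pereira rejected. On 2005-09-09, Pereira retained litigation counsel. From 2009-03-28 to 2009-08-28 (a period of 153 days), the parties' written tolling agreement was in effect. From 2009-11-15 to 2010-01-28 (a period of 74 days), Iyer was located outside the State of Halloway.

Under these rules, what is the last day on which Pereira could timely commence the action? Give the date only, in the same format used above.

2010-03-08

Under the discovery rule, the claim accrued on 2002-09-14, when Pereira discovered the injury — not on the 2002-06-28 date of the underlying act.
6 years from 2002-09-14 is 2008-09-14.
The defendant's active military service from 2004-06-02 to 2005-04-11 tolled the period for 313 days, extending the deadline to 2009-07-24.
The written tolling agreement from 2009-03-28 to 2009-08-28 tolled the period for 153 days, extending the deadline to 2009-12-24.
The defendant's absence from the jurisdiction from 2009-11-15 to 2010-01-28 tolled the period for 74 days, extending the deadline to 2010-03-08.
None of the other events listed affects the running of the period under the stated rules.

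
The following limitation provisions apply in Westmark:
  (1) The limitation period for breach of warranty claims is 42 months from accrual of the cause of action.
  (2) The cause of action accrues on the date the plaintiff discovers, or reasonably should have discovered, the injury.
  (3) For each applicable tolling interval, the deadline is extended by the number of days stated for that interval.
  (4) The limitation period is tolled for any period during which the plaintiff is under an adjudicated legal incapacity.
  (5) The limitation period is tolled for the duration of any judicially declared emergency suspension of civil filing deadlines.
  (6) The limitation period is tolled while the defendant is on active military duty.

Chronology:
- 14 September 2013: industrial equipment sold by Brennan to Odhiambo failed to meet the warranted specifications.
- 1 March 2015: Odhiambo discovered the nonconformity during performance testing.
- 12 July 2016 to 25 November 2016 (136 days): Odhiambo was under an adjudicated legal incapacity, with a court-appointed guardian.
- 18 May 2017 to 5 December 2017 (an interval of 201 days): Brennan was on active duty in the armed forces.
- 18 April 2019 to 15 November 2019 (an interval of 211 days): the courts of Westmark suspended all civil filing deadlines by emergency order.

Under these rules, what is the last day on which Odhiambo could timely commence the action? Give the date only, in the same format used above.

Under the discovery rule, the claim accrued on 1 March 2015, when Odhiambo discovered the injury — not on the 14 September 2013 date of the underlying act.
42 months from 1 March 2015 is 1 September 2018.
The plaintiff's legal incapacity from 12 July 2016 to 25 November 2016 tolled the period for 136 days, extending the deadline to 15 January 2019.
The defendant's active military service from 18 May 2017 to 5 December 2017 tolled the period for 201 days, extending the deadline to 4 August 2019.
The emergency suspension of filing deadlines from 18 April 2019 to 15 November 2019 tolled the period for 211 days, extending the deadline to 2 March 2020.

2 March 2020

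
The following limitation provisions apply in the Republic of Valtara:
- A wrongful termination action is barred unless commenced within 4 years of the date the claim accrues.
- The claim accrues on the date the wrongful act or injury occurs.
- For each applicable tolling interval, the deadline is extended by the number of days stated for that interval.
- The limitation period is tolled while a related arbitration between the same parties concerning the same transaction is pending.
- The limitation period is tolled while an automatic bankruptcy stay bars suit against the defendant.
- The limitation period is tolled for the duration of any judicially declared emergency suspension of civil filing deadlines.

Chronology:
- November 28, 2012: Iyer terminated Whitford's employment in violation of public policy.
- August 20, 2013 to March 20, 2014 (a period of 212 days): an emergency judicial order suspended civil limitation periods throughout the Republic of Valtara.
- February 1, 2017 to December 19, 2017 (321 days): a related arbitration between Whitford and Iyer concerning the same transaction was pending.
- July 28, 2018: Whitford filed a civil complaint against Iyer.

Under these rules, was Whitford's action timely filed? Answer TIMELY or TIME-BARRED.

The claim accrued on November 28, 2012, the date of the act.
Adding the 4 years base period to November 28, 2012 gives a deadline of November 28, 2016, before any tolling.
The period was tolled for 212 days by the emergency suspension of filing deadlines (August 20, 2013 to March 20, 2014), pushing the deadline to June 28, 2017.
The period was tolled for 321 days by the pending related arbitration (February 1, 2017 to December 19, 2017), pushing the deadline to May 15, 2018.
Whitford filed on July 28, 2018, after the May 15, 2018 deadline, so the action is time-barred.

TIME-BARRED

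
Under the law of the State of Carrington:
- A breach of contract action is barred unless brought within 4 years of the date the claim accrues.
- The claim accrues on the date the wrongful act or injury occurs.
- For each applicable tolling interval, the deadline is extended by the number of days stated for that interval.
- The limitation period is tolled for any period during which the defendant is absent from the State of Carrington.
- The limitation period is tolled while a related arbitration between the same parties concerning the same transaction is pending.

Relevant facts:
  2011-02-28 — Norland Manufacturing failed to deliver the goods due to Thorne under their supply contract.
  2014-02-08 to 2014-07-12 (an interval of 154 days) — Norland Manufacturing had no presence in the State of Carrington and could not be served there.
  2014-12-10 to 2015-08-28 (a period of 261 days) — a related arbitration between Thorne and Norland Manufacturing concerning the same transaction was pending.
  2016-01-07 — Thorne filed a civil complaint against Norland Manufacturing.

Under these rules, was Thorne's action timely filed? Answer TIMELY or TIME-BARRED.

The claim accrued on 2011-02-28, when the wrongful act occurred.
4 years from 2011-02-28 is 2015-02-28.
The period was tolled for 154 days by the defendant's absence from the jurisdiction (2014-02-08 to 2014-07-12), pushing the deadline to 2015-08-01.
The period was tolled for 261 days by the pending related arbitration (2014-12-10 to 2015-08-28), pushing the deadline to 2016-04-18.
The 2016-01-07 filing precedes the 2016-04-18 deadline; the claim is timely.

TIMELY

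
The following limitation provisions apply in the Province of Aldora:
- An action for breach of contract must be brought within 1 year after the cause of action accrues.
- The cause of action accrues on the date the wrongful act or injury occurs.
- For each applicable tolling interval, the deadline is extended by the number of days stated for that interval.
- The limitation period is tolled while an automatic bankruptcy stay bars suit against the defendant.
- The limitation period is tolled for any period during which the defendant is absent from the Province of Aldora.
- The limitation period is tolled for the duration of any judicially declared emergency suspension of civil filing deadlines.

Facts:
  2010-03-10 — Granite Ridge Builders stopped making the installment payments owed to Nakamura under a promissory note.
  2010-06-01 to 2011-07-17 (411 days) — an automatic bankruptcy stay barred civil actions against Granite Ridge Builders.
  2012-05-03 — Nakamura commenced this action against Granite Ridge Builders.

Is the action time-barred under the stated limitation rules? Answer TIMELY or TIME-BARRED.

TIME-BARRED

The limitation period began to run on 2010-03-10.
1 year from 2010-03-10 is 2011-03-10.
Because the automatic bankruptcy stay ran from 2010-06-01 to 2011-07-17, the deadline is extended by 411 days to 2012-04-24.
The 2012-05-03 filing falls after the 2012-04-24 deadline; the claim is time-barred.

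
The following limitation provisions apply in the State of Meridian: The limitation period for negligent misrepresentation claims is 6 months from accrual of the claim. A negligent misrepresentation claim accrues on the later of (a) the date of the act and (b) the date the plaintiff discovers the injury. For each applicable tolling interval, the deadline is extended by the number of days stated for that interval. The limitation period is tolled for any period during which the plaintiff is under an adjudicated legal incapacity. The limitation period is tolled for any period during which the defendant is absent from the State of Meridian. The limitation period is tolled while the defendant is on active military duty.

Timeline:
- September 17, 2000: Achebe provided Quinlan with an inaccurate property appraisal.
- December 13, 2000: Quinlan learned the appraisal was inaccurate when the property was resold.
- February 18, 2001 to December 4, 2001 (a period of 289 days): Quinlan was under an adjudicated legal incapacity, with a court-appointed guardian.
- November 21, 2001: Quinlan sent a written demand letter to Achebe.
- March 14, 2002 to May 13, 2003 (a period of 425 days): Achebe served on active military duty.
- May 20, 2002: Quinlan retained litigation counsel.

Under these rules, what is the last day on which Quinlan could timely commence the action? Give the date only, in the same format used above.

May 28, 2003

The claim accrued on December 13, 2000 — the later of the September 17, 2000 act and the December 13, 2000 discovery.
6 months from December 13, 2000 is June 13, 2001.
The plaintiff's legal incapacity from February 18, 2001 to December 4, 2001 tolled the period for 289 days, extending the deadline to March 29, 2002.
The defendant's active military service from March 14, 2002 to May 13, 2003 tolled the period for 425 days, extending the deadline to May 28, 2003.
None of the other events listed affects the running of the period under the stated rules.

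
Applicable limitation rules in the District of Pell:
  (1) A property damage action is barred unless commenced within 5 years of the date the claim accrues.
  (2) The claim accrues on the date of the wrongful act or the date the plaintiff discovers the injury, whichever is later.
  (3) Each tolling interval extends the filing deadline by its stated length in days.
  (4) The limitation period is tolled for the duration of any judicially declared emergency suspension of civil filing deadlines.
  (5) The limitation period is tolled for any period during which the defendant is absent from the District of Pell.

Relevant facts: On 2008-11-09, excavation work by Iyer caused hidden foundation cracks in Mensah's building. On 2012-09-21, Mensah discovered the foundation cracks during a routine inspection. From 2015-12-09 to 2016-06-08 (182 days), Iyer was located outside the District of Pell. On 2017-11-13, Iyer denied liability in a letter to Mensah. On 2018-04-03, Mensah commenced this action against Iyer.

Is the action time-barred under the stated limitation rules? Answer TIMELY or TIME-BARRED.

TIME-BARRED

Taking the later of the act (2008-11-09) and discovery (2012-09-21), the claim accrued on 2012-09-21.
5 years from 2012-09-21 is 2017-09-21.
The period was tolled for 182 days by the defendant's absence from the jurisdiction (2015-12-09 to 2016-06-08), pushing the deadline to 2018-03-22.
Nothing else in the chronology tolls or restarts the period.
Mensah filed on 2018-04-03, after the 2018-03-22 deadline, so the action is time-barred.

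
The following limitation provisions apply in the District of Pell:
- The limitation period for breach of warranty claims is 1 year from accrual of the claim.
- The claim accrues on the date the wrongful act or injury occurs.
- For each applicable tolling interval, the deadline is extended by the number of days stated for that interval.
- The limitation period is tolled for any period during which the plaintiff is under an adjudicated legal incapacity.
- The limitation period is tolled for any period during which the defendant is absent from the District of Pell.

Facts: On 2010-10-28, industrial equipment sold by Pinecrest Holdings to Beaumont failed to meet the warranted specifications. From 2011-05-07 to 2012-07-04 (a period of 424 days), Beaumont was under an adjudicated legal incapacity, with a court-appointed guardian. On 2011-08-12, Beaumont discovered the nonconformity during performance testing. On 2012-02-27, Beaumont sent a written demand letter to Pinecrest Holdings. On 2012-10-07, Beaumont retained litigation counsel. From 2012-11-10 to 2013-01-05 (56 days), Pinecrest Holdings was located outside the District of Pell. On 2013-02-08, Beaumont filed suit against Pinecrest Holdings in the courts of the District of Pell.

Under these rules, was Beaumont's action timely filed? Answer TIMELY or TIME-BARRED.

TIMELY

Because the rule ties accrual to occurrence, the claim accrued on 2010-10-28, not on the 2011-08-12 discovery date.
The untolled deadline — 1 year after 2010-10-28 — is 2011-10-28.
The period was tolled for 424 days by the plaintiff's legal incapacity (2011-05-07 to 2012-07-04), pushing the deadline to 2012-12-25.
The period was tolled for 56 days by the defendant's absence from the jurisdiction (2012-11-10 to 2013-01-05), pushing the deadline to 2013-02-19.
The other events in the timeline have no effect on the limitation period under the stated rules.
The 2013-02-08 filing precedes the 2013-02-19 deadline; the claim is timely.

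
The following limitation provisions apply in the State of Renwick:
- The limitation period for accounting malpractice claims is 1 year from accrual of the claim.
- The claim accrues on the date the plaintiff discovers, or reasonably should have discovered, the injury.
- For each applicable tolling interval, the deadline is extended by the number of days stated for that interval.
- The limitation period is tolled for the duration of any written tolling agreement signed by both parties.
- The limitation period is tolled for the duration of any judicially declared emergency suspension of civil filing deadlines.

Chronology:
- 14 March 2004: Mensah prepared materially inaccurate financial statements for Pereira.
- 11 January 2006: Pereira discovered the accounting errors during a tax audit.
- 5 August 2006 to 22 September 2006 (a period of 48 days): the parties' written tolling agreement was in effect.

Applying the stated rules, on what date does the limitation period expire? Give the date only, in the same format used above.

Under the discovery rule, the claim accrued on 11 January 2006, when Pereira discovered the injury — not on the 14 March 2004 date of the underlying act.
Adding the 1 year base period to 11 January 2006 gives a deadline of 11 January 2007, before any tolling.
The written tolling agreement from 5 August 2006 to 22 September 2006 tolled the period for 48 days, extending the deadline to 28 February 2007.

28 February 2007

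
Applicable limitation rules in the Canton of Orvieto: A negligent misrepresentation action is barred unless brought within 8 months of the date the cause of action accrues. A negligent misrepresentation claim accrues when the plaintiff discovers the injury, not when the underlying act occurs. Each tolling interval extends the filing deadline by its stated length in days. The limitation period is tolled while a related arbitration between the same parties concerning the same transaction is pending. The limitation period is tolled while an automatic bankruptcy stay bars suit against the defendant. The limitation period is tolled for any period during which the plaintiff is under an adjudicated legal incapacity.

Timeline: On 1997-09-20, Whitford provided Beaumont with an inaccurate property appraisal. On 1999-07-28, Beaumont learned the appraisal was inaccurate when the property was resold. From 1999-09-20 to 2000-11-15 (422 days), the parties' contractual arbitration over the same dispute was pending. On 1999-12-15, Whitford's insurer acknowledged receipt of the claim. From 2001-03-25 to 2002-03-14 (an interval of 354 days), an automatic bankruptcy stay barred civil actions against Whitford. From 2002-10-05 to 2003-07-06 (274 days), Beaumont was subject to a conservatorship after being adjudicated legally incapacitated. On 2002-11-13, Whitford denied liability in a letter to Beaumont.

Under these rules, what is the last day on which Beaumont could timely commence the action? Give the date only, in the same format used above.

The claim did not accrue until Beaumont discovered the injury on 1999-07-28; the 1997-09-20 act date does not start the clock under the stated rule.
Adding the 8 months base period to 1999-07-28 gives a deadline of 2000-03-28, before any tolling.
The period was tolled for 422 days by the pending related arbitration (1999-09-20 to 2000-11-15), pushing the deadline to 2001-05-24.
Because the automatic bankruptcy stay ran from 2001-03-25 to 2002-03-14, the deadline is extended by 354 days to 2002-05-13.
By the time the plaintiff's legal incapacity began on 2002-10-05, the limitation period had already expired on 2002-05-13; that interval cannot revive it.
None of the other events listed affects the running of the period under the stated rules.

2002-05-13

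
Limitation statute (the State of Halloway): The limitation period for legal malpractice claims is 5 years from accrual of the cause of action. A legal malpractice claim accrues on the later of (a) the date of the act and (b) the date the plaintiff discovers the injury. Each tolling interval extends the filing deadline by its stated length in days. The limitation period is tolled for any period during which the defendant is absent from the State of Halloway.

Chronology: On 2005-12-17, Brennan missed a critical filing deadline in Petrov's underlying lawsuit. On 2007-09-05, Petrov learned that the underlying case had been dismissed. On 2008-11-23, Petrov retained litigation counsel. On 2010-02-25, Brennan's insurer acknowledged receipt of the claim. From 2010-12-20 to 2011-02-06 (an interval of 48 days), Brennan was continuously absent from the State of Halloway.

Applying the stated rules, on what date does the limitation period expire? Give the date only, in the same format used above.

2012-10-23

Taking the later of the act (2005-12-17) and discovery (2007-09-05), the claim accrued on 2007-09-05.
5 years from 2007-09-05 is 2012-09-05.
The period was tolled for 48 days by the defendant's absence from the jurisdiction (2010-12-20 to 2011-02-06), pushing the deadline to 2012-10-23.
The other events in the timeline have no effect on the limitation period under the stated rules.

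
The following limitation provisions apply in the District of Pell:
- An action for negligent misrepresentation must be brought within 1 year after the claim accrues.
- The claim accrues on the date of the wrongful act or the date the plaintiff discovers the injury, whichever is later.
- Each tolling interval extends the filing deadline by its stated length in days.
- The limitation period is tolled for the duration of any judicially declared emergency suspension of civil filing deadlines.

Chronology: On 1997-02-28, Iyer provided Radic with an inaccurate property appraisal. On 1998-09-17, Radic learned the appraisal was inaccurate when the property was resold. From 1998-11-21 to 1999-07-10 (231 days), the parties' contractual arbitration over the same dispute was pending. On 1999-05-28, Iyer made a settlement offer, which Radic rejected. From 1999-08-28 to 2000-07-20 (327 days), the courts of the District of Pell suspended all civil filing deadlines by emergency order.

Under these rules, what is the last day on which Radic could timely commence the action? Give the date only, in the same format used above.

2000-08-09

Because discovery on 1998-09-17 post-dates the 1997-02-28 act, accrual under the later-of rule falls on 1998-09-17.
1 year from 1998-09-17 is 1999-09-17.
Because the emergency suspension of filing deadlines ran from 1999-08-28 to 2000-07-20, the deadline is extended by 327 days to 2000-08-09.
The pending related arbitration from 1998-11-21 to 1999-07-10 does not toll the period, because no stated rule makes a pending arbitration a tolling event.
The other events in the timeline have no effect on the limitation period under the stated rules.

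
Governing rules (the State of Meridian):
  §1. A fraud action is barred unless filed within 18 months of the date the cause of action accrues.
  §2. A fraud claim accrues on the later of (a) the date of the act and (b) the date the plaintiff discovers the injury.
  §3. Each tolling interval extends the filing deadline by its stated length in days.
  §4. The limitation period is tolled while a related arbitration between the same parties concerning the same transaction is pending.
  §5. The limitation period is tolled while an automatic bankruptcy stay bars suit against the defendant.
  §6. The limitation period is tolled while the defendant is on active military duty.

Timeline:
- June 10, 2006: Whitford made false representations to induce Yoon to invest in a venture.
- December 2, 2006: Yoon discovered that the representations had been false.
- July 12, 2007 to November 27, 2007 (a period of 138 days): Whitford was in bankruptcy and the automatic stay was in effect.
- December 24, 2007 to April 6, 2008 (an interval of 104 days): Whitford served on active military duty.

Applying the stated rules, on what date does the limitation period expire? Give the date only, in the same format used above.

January 30, 2009

Taking the later of the act (June 10, 2006) and discovery (December 2, 2006), the claim accrued on December 2, 2006.
The untolled deadline — 18 months after December 2, 2006 — is June 2, 2008.
The period was tolled for 138 days by the automatic bankruptcy stay (July 12, 2007 to November 27, 2007), pushing the deadline to October 18, 2008.
The defendant's active military service from December 24, 2007 to April 6, 2008 tolled the period for 104 days, extending the deadline to January 30, 2009.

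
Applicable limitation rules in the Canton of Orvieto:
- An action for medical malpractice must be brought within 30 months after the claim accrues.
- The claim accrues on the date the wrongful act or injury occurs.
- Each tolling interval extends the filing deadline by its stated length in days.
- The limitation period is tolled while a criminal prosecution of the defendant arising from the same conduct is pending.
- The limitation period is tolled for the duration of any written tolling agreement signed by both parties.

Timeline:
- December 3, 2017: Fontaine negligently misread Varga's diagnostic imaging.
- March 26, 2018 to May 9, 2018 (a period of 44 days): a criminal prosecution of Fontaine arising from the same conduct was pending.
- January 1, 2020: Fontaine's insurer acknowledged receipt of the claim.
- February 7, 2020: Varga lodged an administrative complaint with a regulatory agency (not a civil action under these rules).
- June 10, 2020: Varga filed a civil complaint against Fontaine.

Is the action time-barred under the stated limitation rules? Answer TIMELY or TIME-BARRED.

The claim accrued on December 3, 2017, when the wrongful act occurred.
30 months from December 3, 2017 is June 3, 2020.
The pending criminal prosecution from March 26, 2018 to May 9, 2018 tolled the period for 44 days, extending the deadline to July 17, 2020.
The other events in the timeline have no effect on the limitation period under the stated rules.
Varga filed on June 10, 2020, before the July 17, 2020 deadline, so the action is timely.

TIMELY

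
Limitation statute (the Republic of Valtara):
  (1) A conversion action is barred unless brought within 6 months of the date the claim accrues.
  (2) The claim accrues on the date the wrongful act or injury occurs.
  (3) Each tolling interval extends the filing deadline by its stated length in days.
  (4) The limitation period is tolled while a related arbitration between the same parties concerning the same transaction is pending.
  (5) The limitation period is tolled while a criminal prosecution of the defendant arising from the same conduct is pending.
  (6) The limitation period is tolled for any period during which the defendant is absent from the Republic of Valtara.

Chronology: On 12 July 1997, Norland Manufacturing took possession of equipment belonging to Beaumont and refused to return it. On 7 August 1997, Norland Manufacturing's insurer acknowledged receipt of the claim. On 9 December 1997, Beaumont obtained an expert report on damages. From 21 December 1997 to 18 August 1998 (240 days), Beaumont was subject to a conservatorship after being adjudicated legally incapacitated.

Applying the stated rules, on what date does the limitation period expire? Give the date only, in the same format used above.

12 January 1998

The limitation period began to run on 12 July 1997.
6 months from 12 July 1997 is 12 January 1998.
No stated provision tolls the period for the plaintiff's incapacity, so the interval from 21 December 1997 to 18 August 1998 has no effect on the deadline.
None of the other events listed affects the running of the period under the stated rules.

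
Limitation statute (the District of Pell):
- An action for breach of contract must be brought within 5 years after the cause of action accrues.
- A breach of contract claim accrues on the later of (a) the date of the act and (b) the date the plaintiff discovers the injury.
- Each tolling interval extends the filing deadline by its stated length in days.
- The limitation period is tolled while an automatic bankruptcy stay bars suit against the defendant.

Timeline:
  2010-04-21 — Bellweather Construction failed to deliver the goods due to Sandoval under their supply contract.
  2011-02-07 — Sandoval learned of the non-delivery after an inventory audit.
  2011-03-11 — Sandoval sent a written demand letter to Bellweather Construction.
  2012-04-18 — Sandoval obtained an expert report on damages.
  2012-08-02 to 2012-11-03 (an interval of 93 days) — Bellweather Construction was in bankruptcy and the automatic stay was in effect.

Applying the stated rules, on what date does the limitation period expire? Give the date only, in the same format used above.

Because discovery on 2011-02-07 post-dates the 2010-04-21 act, accrual under the later-of rule falls on 2011-02-07.
5 years from 2011-02-07 is 2016-02-07.
The automatic bankruptcy stay from 2012-08-02 to 2012-11-03 tolled the period for 93 days, extending the deadline to 2016-05-10.
None of the other events listed affects the running of the period under the stated rules.

2016-05-10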